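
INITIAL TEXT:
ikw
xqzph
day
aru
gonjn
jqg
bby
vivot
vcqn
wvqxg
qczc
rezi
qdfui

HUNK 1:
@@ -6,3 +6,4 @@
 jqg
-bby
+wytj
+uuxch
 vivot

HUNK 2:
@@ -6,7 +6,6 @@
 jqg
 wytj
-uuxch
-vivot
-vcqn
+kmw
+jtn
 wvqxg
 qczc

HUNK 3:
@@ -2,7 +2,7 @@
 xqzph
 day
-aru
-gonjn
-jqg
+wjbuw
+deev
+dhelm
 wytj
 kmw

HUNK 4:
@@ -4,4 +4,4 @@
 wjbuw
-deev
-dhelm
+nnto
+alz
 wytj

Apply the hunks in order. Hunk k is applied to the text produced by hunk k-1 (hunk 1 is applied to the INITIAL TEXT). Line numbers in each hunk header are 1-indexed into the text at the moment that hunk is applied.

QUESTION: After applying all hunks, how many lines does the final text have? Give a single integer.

Hunk 1: at line 6 remove [bby] add [wytj,uuxch] -> 14 lines: ikw xqzph day aru gonjn jqg wytj uuxch vivot vcqn wvqxg qczc rezi qdfui
Hunk 2: at line 6 remove [uuxch,vivot,vcqn] add [kmw,jtn] -> 13 lines: ikw xqzph day aru gonjn jqg wytj kmw jtn wvqxg qczc rezi qdfui
Hunk 3: at line 2 remove [aru,gonjn,jqg] add [wjbuw,deev,dhelm] -> 13 lines: ikw xqzph day wjbuw deev dhelm wytj kmw jtn wvqxg qczc rezi qdfui
Hunk 4: at line 4 remove [deev,dhelm] add [nnto,alz] -> 13 lines: ikw xqzph day wjbuw nnto alz wytj kmw jtn wvqxg qczc rezi qdfui
Final line count: 13

Answer: 13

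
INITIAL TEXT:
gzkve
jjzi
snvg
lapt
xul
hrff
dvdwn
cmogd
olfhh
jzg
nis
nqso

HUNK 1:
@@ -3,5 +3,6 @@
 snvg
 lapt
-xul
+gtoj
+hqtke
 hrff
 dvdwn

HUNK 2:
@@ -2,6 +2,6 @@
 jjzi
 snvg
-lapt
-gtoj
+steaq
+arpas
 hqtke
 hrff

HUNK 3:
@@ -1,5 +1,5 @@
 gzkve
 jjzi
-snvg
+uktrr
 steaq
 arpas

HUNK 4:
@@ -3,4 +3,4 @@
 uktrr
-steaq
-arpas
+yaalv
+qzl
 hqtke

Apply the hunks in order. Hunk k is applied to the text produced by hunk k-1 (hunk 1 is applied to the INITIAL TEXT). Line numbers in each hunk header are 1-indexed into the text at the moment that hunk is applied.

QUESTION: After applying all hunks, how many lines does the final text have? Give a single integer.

Hunk 1: at line 3 remove [xul] add [gtoj,hqtke] -> 13 lines: gzkve jjzi snvg lapt gtoj hqtke hrff dvdwn cmogd olfhh jzg nis nqso
Hunk 2: at line 2 remove [lapt,gtoj] add [steaq,arpas] -> 13 lines: gzkve jjzi snvg steaq arpas hqtke hrff dvdwn cmogd olfhh jzg nis nqso
Hunk 3: at line 1 remove [snvg] add [uktrr] -> 13 lines: gzkve jjzi uktrr steaq arpas hqtke hrff dvdwn cmogd olfhh jzg nis nqso
Hunk 4: at line 3 remove [steaq,arpas] add [yaalv,qzl] -> 13 lines: gzkve jjzi uktrr yaalv qzl hqtke hrff dvdwn cmogd olfhh jzg nis nqso
Final line count: 13

Answer: 13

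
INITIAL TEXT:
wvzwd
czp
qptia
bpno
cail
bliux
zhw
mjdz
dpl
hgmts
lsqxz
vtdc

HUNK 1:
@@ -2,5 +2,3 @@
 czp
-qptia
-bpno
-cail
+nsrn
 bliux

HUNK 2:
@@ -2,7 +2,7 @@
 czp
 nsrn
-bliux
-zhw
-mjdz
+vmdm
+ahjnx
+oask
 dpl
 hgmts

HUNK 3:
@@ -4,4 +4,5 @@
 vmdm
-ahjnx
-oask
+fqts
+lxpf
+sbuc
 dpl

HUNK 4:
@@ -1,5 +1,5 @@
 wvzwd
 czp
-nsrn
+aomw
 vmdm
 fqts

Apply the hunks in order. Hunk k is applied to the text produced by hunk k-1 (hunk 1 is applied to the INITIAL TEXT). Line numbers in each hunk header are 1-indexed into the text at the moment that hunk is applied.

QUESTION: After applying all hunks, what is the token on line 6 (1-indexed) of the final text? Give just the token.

Answer: lxpf

Derivation:
Hunk 1: at line 2 remove [qptia,bpno,cail] add [nsrn] -> 10 lines: wvzwd czp nsrn bliux zhw mjdz dpl hgmts lsqxz vtdc
Hunk 2: at line 2 remove [bliux,zhw,mjdz] add [vmdm,ahjnx,oask] -> 10 lines: wvzwd czp nsrn vmdm ahjnx oask dpl hgmts lsqxz vtdc
Hunk 3: at line 4 remove [ahjnx,oask] add [fqts,lxpf,sbuc] -> 11 lines: wvzwd czp nsrn vmdm fqts lxpf sbuc dpl hgmts lsqxz vtdc
Hunk 4: at line 1 remove [nsrn] add [aomw] -> 11 lines: wvzwd czp aomw vmdm fqts lxpf sbuc dpl hgmts lsqxz vtdc
Final line 6: lxpf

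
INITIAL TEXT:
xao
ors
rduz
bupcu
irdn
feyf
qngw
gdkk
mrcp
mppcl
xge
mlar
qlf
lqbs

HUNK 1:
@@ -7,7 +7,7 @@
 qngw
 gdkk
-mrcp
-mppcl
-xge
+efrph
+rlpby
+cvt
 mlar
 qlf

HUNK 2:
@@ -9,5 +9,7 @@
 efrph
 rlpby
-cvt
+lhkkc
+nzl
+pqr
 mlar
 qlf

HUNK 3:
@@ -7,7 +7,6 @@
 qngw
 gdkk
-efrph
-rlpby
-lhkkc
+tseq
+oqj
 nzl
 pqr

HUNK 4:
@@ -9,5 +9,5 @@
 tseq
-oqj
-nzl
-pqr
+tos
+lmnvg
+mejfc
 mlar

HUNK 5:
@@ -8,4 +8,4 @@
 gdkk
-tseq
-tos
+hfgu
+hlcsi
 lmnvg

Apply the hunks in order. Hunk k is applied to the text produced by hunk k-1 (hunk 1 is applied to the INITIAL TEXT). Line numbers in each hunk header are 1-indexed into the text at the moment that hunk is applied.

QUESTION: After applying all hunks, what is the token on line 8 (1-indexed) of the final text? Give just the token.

Answer: gdkk

Derivation:
Hunk 1: at line 7 remove [mrcp,mppcl,xge] add [efrph,rlpby,cvt] -> 14 lines: xao ors rduz bupcu irdn feyf qngw gdkk efrph rlpby cvt mlar qlf lqbs
Hunk 2: at line 9 remove [cvt] add [lhkkc,nzl,pqr] -> 16 lines: xao ors rduz bupcu irdn feyf qngw gdkk efrph rlpby lhkkc nzl pqr mlar qlf lqbs
Hunk 3: at line 7 remove [efrph,rlpby,lhkkc] add [tseq,oqj] -> 15 lines: xao ors rduz bupcu irdn feyf qngw gdkk tseq oqj nzl pqr mlar qlf lqbs
Hunk 4: at line 9 remove [oqj,nzl,pqr] add [tos,lmnvg,mejfc] -> 15 lines: xao ors rduz bupcu irdn feyf qngw gdkk tseq tos lmnvg mejfc mlar qlf lqbs
Hunk 5: at line 8 remove [tseq,tos] add [hfgu,hlcsi] -> 15 lines: xao ors rduz bupcu irdn feyf qngw gdkk hfgu hlcsi lmnvg mejfc mlar qlf lqbs
Final line 8: gdkk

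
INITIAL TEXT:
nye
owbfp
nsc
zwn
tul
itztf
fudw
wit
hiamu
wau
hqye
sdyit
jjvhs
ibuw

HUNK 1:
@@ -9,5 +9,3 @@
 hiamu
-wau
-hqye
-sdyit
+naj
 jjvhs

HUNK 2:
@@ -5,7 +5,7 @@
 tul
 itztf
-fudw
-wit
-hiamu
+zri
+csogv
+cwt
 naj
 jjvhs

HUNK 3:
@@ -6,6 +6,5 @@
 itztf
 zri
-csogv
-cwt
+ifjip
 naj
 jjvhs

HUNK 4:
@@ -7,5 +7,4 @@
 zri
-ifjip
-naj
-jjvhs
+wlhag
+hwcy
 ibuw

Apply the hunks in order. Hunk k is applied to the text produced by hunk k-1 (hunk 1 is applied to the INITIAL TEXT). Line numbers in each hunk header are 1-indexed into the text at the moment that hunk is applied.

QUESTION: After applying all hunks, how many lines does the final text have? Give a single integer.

Hunk 1: at line 9 remove [wau,hqye,sdyit] add [naj] -> 12 lines: nye owbfp nsc zwn tul itztf fudw wit hiamu naj jjvhs ibuw
Hunk 2: at line 5 remove [fudw,wit,hiamu] add [zri,csogv,cwt] -> 12 lines: nye owbfp nsc zwn tul itztf zri csogv cwt naj jjvhs ibuw
Hunk 3: at line 6 remove [csogv,cwt] add [ifjip] -> 11 lines: nye owbfp nsc zwn tul itztf zri ifjip naj jjvhs ibuw
Hunk 4: at line 7 remove [ifjip,naj,jjvhs] add [wlhag,hwcy] -> 10 lines: nye owbfp nsc zwn tul itztf zri wlhag hwcy ibuw
Final line count: 10

Answer: 10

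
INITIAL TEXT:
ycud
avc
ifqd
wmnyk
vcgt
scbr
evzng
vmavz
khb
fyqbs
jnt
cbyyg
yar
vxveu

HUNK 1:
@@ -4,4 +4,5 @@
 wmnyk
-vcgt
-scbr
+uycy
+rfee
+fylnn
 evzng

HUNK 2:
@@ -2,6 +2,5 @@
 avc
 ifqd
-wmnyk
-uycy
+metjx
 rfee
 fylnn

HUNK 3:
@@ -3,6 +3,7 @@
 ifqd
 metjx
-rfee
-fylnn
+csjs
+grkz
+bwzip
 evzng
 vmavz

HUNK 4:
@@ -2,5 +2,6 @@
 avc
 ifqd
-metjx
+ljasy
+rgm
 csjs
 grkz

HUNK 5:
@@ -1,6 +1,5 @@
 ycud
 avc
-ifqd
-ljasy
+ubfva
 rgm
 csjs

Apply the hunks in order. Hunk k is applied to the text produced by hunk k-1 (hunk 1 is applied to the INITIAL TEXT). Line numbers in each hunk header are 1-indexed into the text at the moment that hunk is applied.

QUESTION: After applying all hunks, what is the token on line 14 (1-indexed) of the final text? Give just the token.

Hunk 1: at line 4 remove [vcgt,scbr] add [uycy,rfee,fylnn] -> 15 lines: ycud avc ifqd wmnyk uycy rfee fylnn evzng vmavz khb fyqbs jnt cbyyg yar vxveu
Hunk 2: at line 2 remove [wmnyk,uycy] add [metjx] -> 14 lines: ycud avc ifqd metjx rfee fylnn evzng vmavz khb fyqbs jnt cbyyg yar vxveu
Hunk 3: at line 3 remove [rfee,fylnn] add [csjs,grkz,bwzip] -> 15 lines: ycud avc ifqd metjx csjs grkz bwzip evzng vmavz khb fyqbs jnt cbyyg yar vxveu
Hunk 4: at line 2 remove [metjx] add [ljasy,rgm] -> 16 lines: ycud avc ifqd ljasy rgm csjs grkz bwzip evzng vmavz khb fyqbs jnt cbyyg yar vxveu
Hunk 5: at line 1 remove [ifqd,ljasy] add [ubfva] -> 15 lines: ycud avc ubfva rgm csjs grkz bwzip evzng vmavz khb fyqbs jnt cbyyg yar vxveu
Final line 14: yar

Answer: yar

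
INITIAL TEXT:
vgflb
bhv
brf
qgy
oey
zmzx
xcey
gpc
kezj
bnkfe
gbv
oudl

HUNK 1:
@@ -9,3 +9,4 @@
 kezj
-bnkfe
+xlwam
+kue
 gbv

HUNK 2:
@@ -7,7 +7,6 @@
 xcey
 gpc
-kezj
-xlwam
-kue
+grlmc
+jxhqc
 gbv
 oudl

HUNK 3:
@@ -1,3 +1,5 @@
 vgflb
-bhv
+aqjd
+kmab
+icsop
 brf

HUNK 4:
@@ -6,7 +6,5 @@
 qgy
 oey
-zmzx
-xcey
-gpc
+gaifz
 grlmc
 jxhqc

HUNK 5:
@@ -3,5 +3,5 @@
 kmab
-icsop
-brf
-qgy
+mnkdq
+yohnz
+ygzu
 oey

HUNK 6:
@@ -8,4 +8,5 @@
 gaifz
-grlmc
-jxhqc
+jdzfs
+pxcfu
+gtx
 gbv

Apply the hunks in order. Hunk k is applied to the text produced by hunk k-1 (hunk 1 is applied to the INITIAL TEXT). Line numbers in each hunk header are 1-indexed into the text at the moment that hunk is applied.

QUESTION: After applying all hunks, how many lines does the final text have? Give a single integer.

Answer: 13

Derivation:
Hunk 1: at line 9 remove [bnkfe] add [xlwam,kue] -> 13 lines: vgflb bhv brf qgy oey zmzx xcey gpc kezj xlwam kue gbv oudl
Hunk 2: at line 7 remove [kezj,xlwam,kue] add [grlmc,jxhqc] -> 12 lines: vgflb bhv brf qgy oey zmzx xcey gpc grlmc jxhqc gbv oudl
Hunk 3: at line 1 remove [bhv] add [aqjd,kmab,icsop] -> 14 lines: vgflb aqjd kmab icsop brf qgy oey zmzx xcey gpc grlmc jxhqc gbv oudl
Hunk 4: at line 6 remove [zmzx,xcey,gpc] add [gaifz] -> 12 lines: vgflb aqjd kmab icsop brf qgy oey gaifz grlmc jxhqc gbv oudl
Hunk 5: at line 3 remove [icsop,brf,qgy] add [mnkdq,yohnz,ygzu] -> 12 lines: vgflb aqjd kmab mnkdq yohnz ygzu oey gaifz grlmc jxhqc gbv oudl
Hunk 6: at line 8 remove [grlmc,jxhqc] add [jdzfs,pxcfu,gtx] -> 13 lines: vgflb aqjd kmab mnkdq yohnz ygzu oey gaifz jdzfs pxcfu gtx gbv oudl
Final line count: 13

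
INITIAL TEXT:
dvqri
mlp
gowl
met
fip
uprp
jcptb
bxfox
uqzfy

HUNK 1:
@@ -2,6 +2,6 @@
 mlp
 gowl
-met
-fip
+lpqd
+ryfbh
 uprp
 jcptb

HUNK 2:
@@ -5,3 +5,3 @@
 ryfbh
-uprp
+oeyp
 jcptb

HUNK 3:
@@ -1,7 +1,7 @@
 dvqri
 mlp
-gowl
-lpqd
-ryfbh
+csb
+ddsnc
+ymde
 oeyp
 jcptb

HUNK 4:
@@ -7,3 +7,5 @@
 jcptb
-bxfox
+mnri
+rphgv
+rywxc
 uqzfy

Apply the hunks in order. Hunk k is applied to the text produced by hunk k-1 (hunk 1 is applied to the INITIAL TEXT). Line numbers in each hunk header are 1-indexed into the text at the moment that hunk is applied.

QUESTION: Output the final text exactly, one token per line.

Hunk 1: at line 2 remove [met,fip] add [lpqd,ryfbh] -> 9 lines: dvqri mlp gowl lpqd ryfbh uprp jcptb bxfox uqzfy
Hunk 2: at line 5 remove [uprp] add [oeyp] -> 9 lines: dvqri mlp gowl lpqd ryfbh oeyp jcptb bxfox uqzfy
Hunk 3: at line 1 remove [gowl,lpqd,ryfbh] add [csb,ddsnc,ymde] -> 9 lines: dvqri mlp csb ddsnc ymde oeyp jcptb bxfox uqzfy
Hunk 4: at line 7 remove [bxfox] add [mnri,rphgv,rywxc] -> 11 lines: dvqri mlp csb ddsnc ymde oeyp jcptb mnri rphgv rywxc uqzfy

Answer: dvqri
mlp
csb
ddsnc
ymde
oeyp
jcptb
mnri
rphgv
rywxc
uqzfy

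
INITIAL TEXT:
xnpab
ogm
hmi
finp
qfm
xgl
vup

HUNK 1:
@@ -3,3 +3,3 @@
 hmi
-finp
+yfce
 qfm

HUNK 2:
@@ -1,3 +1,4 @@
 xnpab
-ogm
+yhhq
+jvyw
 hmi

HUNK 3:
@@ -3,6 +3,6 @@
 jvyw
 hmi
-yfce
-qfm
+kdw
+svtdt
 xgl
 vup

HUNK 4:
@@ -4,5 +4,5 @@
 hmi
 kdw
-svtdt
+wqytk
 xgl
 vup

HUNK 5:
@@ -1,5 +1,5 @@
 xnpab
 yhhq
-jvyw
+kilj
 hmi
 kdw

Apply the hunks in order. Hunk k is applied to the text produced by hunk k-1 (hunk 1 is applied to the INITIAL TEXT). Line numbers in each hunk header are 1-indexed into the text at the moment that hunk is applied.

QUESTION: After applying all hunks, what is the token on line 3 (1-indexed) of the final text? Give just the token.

Hunk 1: at line 3 remove [finp] add [yfce] -> 7 lines: xnpab ogm hmi yfce qfm xgl vup
Hunk 2: at line 1 remove [ogm] add [yhhq,jvyw] -> 8 lines: xnpab yhhq jvyw hmi yfce qfm xgl vup
Hunk 3: at line 3 remove [yfce,qfm] add [kdw,svtdt] -> 8 lines: xnpab yhhq jvyw hmi kdw svtdt xgl vup
Hunk 4: at line 4 remove [svtdt] add [wqytk] -> 8 lines: xnpab yhhq jvyw hmi kdw wqytk xgl vup
Hunk 5: at line 1 remove [jvyw] add [kilj] -> 8 lines: xnpab yhhq kilj hmi kdw wqytk xgl vup
Final line 3: kilj

Answer: kilj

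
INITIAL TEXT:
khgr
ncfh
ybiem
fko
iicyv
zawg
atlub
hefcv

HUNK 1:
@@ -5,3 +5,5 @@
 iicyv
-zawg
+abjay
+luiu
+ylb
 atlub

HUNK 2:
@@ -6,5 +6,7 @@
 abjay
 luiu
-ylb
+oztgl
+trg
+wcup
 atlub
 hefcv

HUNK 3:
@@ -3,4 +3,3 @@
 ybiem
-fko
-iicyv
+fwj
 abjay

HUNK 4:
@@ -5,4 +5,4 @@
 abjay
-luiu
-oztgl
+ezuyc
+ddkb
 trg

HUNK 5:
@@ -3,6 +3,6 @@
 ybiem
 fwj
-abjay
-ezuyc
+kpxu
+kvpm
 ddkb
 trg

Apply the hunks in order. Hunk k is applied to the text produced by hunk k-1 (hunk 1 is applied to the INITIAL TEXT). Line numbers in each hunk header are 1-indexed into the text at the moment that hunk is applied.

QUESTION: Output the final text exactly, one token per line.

Hunk 1: at line 5 remove [zawg] add [abjay,luiu,ylb] -> 10 lines: khgr ncfh ybiem fko iicyv abjay luiu ylb atlub hefcv
Hunk 2: at line 6 remove [ylb] add [oztgl,trg,wcup] -> 12 lines: khgr ncfh ybiem fko iicyv abjay luiu oztgl trg wcup atlub hefcv
Hunk 3: at line 3 remove [fko,iicyv] add [fwj] -> 11 lines: khgr ncfh ybiem fwj abjay luiu oztgl trg wcup atlub hefcv
Hunk 4: at line 5 remove [luiu,oztgl] add [ezuyc,ddkb] -> 11 lines: khgr ncfh ybiem fwj abjay ezuyc ddkb trg wcup atlub hefcv
Hunk 5: at line 3 remove [abjay,ezuyc] add [kpxu,kvpm] -> 11 lines: khgr ncfh ybiem fwj kpxu kvpm ddkb trg wcup atlub hefcv

Answer: khgr
ncfh
ybiem
fwj
kpxu
kvpm
ddkb
trg
wcup
atlub
hefcv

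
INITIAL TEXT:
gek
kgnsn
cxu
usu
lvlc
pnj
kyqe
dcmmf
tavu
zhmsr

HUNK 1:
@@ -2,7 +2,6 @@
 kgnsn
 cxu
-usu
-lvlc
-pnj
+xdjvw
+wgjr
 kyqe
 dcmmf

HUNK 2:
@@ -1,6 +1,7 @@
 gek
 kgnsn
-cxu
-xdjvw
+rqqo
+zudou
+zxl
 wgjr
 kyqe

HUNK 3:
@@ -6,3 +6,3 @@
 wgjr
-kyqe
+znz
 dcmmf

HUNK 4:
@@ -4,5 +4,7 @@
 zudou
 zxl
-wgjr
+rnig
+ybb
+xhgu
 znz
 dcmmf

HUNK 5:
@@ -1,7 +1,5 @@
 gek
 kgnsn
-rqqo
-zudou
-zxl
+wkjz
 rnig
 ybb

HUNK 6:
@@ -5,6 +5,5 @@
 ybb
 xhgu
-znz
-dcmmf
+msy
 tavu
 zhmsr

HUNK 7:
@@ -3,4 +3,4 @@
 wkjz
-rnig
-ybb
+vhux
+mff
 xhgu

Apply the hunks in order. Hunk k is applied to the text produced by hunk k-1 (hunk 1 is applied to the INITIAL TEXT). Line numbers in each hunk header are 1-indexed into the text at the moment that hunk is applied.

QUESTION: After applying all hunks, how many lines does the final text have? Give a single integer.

Answer: 9

Derivation:
Hunk 1: at line 2 remove [usu,lvlc,pnj] add [xdjvw,wgjr] -> 9 lines: gek kgnsn cxu xdjvw wgjr kyqe dcmmf tavu zhmsr
Hunk 2: at line 1 remove [cxu,xdjvw] add [rqqo,zudou,zxl] -> 10 lines: gek kgnsn rqqo zudou zxl wgjr kyqe dcmmf tavu zhmsr
Hunk 3: at line 6 remove [kyqe] add [znz] -> 10 lines: gek kgnsn rqqo zudou zxl wgjr znz dcmmf tavu zhmsr
Hunk 4: at line 4 remove [wgjr] add [rnig,ybb,xhgu] -> 12 lines: gek kgnsn rqqo zudou zxl rnig ybb xhgu znz dcmmf tavu zhmsr
Hunk 5: at line 1 remove [rqqo,zudou,zxl] add [wkjz] -> 10 lines: gek kgnsn wkjz rnig ybb xhgu znz dcmmf tavu zhmsr
Hunk 6: at line 5 remove [znz,dcmmf] add [msy] -> 9 lines: gek kgnsn wkjz rnig ybb xhgu msy tavu zhmsr
Hunk 7: at line 3 remove [rnig,ybb] add [vhux,mff] -> 9 lines: gek kgnsn wkjz vhux mff xhgu msy tavu zhmsr
Final line count: 9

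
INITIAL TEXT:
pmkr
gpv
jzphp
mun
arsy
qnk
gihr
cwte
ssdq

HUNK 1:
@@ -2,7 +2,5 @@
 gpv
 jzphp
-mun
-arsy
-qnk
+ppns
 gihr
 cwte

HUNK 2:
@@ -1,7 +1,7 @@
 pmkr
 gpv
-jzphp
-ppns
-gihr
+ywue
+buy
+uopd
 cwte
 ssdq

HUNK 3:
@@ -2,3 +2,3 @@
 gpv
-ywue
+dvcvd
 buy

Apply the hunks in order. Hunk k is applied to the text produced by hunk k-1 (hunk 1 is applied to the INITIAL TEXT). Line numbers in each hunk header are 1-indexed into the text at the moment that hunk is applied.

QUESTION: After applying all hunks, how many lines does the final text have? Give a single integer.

Hunk 1: at line 2 remove [mun,arsy,qnk] add [ppns] -> 7 lines: pmkr gpv jzphp ppns gihr cwte ssdq
Hunk 2: at line 1 remove [jzphp,ppns,gihr] add [ywue,buy,uopd] -> 7 lines: pmkr gpv ywue buy uopd cwte ssdq
Hunk 3: at line 2 remove [ywue] add [dvcvd] -> 7 lines: pmkr gpv dvcvd buy uopd cwte ssdq
Final line count: 7

Answer: 7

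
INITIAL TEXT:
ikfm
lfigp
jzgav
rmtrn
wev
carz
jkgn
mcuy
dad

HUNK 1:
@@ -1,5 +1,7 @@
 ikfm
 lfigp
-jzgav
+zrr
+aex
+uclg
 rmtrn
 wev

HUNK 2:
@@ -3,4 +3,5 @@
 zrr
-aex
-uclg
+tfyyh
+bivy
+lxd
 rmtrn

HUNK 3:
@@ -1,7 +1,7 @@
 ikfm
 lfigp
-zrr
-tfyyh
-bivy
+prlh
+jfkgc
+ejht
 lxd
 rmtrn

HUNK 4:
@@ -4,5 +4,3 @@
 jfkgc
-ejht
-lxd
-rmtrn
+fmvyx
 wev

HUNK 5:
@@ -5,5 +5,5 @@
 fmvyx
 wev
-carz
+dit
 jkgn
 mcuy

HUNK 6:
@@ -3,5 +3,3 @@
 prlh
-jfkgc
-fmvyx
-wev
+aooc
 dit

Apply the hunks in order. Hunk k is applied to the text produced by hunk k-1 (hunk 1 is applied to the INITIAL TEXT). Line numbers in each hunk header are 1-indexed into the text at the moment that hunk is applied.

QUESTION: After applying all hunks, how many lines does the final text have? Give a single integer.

Answer: 8

Derivation:
Hunk 1: at line 1 remove [jzgav] add [zrr,aex,uclg] -> 11 lines: ikfm lfigp zrr aex uclg rmtrn wev carz jkgn mcuy dad
Hunk 2: at line 3 remove [aex,uclg] add [tfyyh,bivy,lxd] -> 12 lines: ikfm lfigp zrr tfyyh bivy lxd rmtrn wev carz jkgn mcuy dad
Hunk 3: at line 1 remove [zrr,tfyyh,bivy] add [prlh,jfkgc,ejht] -> 12 lines: ikfm lfigp prlh jfkgc ejht lxd rmtrn wev carz jkgn mcuy dad
Hunk 4: at line 4 remove [ejht,lxd,rmtrn] add [fmvyx] -> 10 lines: ikfm lfigp prlh jfkgc fmvyx wev carz jkgn mcuy dad
Hunk 5: at line 5 remove [carz] add [dit] -> 10 lines: ikfm lfigp prlh jfkgc fmvyx wev dit jkgn mcuy dad
Hunk 6: at line 3 remove [jfkgc,fmvyx,wev] add [aooc] -> 8 lines: ikfm lfigp prlh aooc dit jkgn mcuy dad
Final line count: 8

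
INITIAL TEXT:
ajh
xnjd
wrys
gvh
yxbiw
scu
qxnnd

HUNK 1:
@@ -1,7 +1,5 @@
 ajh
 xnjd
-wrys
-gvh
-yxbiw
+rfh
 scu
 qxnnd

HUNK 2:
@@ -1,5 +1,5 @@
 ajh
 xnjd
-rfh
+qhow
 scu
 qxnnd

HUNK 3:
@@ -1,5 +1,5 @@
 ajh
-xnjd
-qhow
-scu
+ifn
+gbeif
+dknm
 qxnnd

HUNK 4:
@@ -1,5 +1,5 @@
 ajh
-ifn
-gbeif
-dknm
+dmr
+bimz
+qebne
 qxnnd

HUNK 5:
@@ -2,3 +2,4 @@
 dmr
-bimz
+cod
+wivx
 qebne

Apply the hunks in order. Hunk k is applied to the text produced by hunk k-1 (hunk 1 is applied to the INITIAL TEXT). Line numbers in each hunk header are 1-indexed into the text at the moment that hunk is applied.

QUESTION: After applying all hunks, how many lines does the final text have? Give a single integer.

Hunk 1: at line 1 remove [wrys,gvh,yxbiw] add [rfh] -> 5 lines: ajh xnjd rfh scu qxnnd
Hunk 2: at line 1 remove [rfh] add [qhow] -> 5 lines: ajh xnjd qhow scu qxnnd
Hunk 3: at line 1 remove [xnjd,qhow,scu] add [ifn,gbeif,dknm] -> 5 lines: ajh ifn gbeif dknm qxnnd
Hunk 4: at line 1 remove [ifn,gbeif,dknm] add [dmr,bimz,qebne] -> 5 lines: ajh dmr bimz qebne qxnnd
Hunk 5: at line 2 remove [bimz] add [cod,wivx] -> 6 lines: ajh dmr cod wivx qebne qxnnd
Final line count: 6

Answer: 6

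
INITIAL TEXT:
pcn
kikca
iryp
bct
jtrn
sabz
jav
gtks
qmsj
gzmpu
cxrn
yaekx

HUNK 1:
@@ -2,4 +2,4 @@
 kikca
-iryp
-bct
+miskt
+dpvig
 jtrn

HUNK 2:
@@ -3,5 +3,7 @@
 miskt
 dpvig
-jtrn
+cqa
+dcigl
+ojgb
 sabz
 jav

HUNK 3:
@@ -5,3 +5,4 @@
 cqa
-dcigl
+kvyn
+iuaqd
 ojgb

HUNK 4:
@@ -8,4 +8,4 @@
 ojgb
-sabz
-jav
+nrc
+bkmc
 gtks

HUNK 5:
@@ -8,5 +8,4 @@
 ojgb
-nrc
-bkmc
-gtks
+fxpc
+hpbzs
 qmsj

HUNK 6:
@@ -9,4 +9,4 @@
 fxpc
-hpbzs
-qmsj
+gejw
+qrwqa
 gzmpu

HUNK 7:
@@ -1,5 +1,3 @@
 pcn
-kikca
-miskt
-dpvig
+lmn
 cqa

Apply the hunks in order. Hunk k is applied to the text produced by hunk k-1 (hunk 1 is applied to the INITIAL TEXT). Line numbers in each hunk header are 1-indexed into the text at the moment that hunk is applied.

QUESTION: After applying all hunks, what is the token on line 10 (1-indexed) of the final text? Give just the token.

Hunk 1: at line 2 remove [iryp,bct] add [miskt,dpvig] -> 12 lines: pcn kikca miskt dpvig jtrn sabz jav gtks qmsj gzmpu cxrn yaekx
Hunk 2: at line 3 remove [jtrn] add [cqa,dcigl,ojgb] -> 14 lines: pcn kikca miskt dpvig cqa dcigl ojgb sabz jav gtks qmsj gzmpu cxrn yaekx
Hunk 3: at line 5 remove [dcigl] add [kvyn,iuaqd] -> 15 lines: pcn kikca miskt dpvig cqa kvyn iuaqd ojgb sabz jav gtks qmsj gzmpu cxrn yaekx
Hunk 4: at line 8 remove [sabz,jav] add [nrc,bkmc] -> 15 lines: pcn kikca miskt dpvig cqa kvyn iuaqd ojgb nrc bkmc gtks qmsj gzmpu cxrn yaekx
Hunk 5: at line 8 remove [nrc,bkmc,gtks] add [fxpc,hpbzs] -> 14 lines: pcn kikca miskt dpvig cqa kvyn iuaqd ojgb fxpc hpbzs qmsj gzmpu cxrn yaekx
Hunk 6: at line 9 remove [hpbzs,qmsj] add [gejw,qrwqa] -> 14 lines: pcn kikca miskt dpvig cqa kvyn iuaqd ojgb fxpc gejw qrwqa gzmpu cxrn yaekx
Hunk 7: at line 1 remove [kikca,miskt,dpvig] add [lmn] -> 12 lines: pcn lmn cqa kvyn iuaqd ojgb fxpc gejw qrwqa gzmpu cxrn yaekx
Final line 10: gzmpu

Answer: gzmpu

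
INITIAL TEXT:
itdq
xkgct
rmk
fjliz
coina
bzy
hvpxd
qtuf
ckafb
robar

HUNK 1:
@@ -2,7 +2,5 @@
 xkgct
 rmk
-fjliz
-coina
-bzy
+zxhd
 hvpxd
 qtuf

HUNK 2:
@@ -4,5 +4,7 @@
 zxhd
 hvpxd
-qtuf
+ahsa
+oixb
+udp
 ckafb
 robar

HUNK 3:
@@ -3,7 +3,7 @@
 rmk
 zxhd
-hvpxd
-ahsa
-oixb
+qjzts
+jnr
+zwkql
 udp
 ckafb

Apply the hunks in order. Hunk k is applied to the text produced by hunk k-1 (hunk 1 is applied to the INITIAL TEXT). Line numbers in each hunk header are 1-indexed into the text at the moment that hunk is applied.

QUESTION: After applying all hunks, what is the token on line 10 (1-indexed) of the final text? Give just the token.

Answer: robar

Derivation:
Hunk 1: at line 2 remove [fjliz,coina,bzy] add [zxhd] -> 8 lines: itdq xkgct rmk zxhd hvpxd qtuf ckafb robar
Hunk 2: at line 4 remove [qtuf] add [ahsa,oixb,udp] -> 10 lines: itdq xkgct rmk zxhd hvpxd ahsa oixb udp ckafb robar
Hunk 3: at line 3 remove [hvpxd,ahsa,oixb] add [qjzts,jnr,zwkql] -> 10 lines: itdq xkgct rmk zxhd qjzts jnr zwkql udp ckafb robar
Final line 10: robar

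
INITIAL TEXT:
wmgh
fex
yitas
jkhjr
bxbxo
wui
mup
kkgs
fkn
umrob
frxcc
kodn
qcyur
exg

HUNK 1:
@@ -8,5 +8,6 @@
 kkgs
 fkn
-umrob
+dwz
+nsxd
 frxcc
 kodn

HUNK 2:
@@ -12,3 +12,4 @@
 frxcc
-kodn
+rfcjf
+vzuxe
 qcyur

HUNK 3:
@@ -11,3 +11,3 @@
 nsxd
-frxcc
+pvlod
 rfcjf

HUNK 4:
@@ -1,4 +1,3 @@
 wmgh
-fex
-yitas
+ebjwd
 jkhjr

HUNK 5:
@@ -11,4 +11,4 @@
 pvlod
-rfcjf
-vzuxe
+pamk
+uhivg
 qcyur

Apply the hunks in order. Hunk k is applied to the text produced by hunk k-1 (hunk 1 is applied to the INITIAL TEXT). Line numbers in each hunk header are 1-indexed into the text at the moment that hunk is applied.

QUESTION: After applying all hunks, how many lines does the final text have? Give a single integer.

Answer: 15

Derivation:
Hunk 1: at line 8 remove [umrob] add [dwz,nsxd] -> 15 lines: wmgh fex yitas jkhjr bxbxo wui mup kkgs fkn dwz nsxd frxcc kodn qcyur exg
Hunk 2: at line 12 remove [kodn] add [rfcjf,vzuxe] -> 16 lines: wmgh fex yitas jkhjr bxbxo wui mup kkgs fkn dwz nsxd frxcc rfcjf vzuxe qcyur exg
Hunk 3: at line 11 remove [frxcc] add [pvlod] -> 16 lines: wmgh fex yitas jkhjr bxbxo wui mup kkgs fkn dwz nsxd pvlod rfcjf vzuxe qcyur exg
Hunk 4: at line 1 remove [fex,yitas] add [ebjwd] -> 15 lines: wmgh ebjwd jkhjr bxbxo wui mup kkgs fkn dwz nsxd pvlod rfcjf vzuxe qcyur exg
Hunk 5: at line 11 remove [rfcjf,vzuxe] add [pamk,uhivg] -> 15 lines: wmgh ebjwd jkhjr bxbxo wui mup kkgs fkn dwz nsxd pvlod pamk uhivg qcyur exg
Final line count: 15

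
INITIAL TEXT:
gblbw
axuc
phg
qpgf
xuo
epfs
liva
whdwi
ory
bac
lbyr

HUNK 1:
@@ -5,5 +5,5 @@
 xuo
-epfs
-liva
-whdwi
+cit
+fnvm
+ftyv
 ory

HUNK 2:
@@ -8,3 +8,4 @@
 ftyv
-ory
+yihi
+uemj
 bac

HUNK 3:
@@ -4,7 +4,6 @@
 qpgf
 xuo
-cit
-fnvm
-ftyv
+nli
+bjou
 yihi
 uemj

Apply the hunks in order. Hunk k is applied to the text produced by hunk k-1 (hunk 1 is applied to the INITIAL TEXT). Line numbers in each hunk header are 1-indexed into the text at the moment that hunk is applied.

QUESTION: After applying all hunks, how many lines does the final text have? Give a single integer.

Hunk 1: at line 5 remove [epfs,liva,whdwi] add [cit,fnvm,ftyv] -> 11 lines: gblbw axuc phg qpgf xuo cit fnvm ftyv ory bac lbyr
Hunk 2: at line 8 remove [ory] add [yihi,uemj] -> 12 lines: gblbw axuc phg qpgf xuo cit fnvm ftyv yihi uemj bac lbyr
Hunk 3: at line 4 remove [cit,fnvm,ftyv] add [nli,bjou] -> 11 lines: gblbw axuc phg qpgf xuo nli bjou yihi uemj bac lbyr
Final line count: 11

Answer: 11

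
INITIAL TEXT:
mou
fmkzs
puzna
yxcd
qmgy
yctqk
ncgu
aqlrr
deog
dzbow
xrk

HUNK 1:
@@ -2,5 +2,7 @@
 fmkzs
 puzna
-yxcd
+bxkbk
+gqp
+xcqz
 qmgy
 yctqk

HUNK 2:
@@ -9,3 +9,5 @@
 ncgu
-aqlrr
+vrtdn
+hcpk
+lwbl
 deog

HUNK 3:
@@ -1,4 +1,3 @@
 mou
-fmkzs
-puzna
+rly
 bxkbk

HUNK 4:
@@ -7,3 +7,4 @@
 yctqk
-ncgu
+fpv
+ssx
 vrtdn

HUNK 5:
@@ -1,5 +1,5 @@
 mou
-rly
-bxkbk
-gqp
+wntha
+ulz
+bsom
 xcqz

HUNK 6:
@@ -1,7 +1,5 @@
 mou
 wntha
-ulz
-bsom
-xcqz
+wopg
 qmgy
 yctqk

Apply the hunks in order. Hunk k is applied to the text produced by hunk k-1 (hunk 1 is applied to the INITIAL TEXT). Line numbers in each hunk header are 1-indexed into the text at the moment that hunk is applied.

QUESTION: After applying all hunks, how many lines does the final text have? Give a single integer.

Hunk 1: at line 2 remove [yxcd] add [bxkbk,gqp,xcqz] -> 13 lines: mou fmkzs puzna bxkbk gqp xcqz qmgy yctqk ncgu aqlrr deog dzbow xrk
Hunk 2: at line 9 remove [aqlrr] add [vrtdn,hcpk,lwbl] -> 15 lines: mou fmkzs puzna bxkbk gqp xcqz qmgy yctqk ncgu vrtdn hcpk lwbl deog dzbow xrk
Hunk 3: at line 1 remove [fmkzs,puzna] add [rly] -> 14 lines: mou rly bxkbk gqp xcqz qmgy yctqk ncgu vrtdn hcpk lwbl deog dzbow xrk
Hunk 4: at line 7 remove [ncgu] add [fpv,ssx] -> 15 lines: mou rly bxkbk gqp xcqz qmgy yctqk fpv ssx vrtdn hcpk lwbl deog dzbow xrk
Hunk 5: at line 1 remove [rly,bxkbk,gqp] add [wntha,ulz,bsom] -> 15 lines: mou wntha ulz bsom xcqz qmgy yctqk fpv ssx vrtdn hcpk lwbl deog dzbow xrk
Hunk 6: at line 1 remove [ulz,bsom,xcqz] add [wopg] -> 13 lines: mou wntha wopg qmgy yctqk fpv ssx vrtdn hcpk lwbl deog dzbow xrk
Final line count: 13

Answer: 13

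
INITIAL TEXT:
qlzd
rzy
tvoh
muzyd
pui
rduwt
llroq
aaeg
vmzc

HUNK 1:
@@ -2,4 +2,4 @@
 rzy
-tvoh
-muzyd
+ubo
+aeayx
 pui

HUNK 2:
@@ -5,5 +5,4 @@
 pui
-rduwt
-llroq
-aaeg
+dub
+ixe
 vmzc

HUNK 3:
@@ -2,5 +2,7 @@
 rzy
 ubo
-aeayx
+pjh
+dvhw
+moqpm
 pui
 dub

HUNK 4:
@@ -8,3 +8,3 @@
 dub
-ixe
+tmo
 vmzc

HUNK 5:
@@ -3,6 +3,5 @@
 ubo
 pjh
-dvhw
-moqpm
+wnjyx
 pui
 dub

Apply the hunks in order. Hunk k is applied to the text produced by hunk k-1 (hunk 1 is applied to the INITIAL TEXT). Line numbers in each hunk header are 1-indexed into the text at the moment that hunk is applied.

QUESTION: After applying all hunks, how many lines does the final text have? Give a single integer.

Answer: 9

Derivation:
Hunk 1: at line 2 remove [tvoh,muzyd] add [ubo,aeayx] -> 9 lines: qlzd rzy ubo aeayx pui rduwt llroq aaeg vmzc
Hunk 2: at line 5 remove [rduwt,llroq,aaeg] add [dub,ixe] -> 8 lines: qlzd rzy ubo aeayx pui dub ixe vmzc
Hunk 3: at line 2 remove [aeayx] add [pjh,dvhw,moqpm] -> 10 lines: qlzd rzy ubo pjh dvhw moqpm pui dub ixe vmzc
Hunk 4: at line 8 remove [ixe] add [tmo] -> 10 lines: qlzd rzy ubo pjh dvhw moqpm pui dub tmo vmzc
Hunk 5: at line 3 remove [dvhw,moqpm] add [wnjyx] -> 9 lines: qlzd rzy ubo pjh wnjyx pui dub tmo vmzc
Final line count: 9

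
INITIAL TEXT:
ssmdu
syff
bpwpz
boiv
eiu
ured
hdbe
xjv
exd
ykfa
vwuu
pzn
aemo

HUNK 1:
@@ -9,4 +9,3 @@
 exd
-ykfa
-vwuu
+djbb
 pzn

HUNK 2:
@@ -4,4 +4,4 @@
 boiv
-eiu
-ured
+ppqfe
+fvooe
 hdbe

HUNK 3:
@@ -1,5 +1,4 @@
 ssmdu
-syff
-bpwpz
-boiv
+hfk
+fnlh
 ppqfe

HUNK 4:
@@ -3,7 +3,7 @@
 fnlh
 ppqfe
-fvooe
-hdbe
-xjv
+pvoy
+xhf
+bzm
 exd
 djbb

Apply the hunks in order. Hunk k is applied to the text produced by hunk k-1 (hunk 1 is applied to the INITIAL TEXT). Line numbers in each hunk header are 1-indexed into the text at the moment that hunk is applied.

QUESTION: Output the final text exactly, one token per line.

Hunk 1: at line 9 remove [ykfa,vwuu] add [djbb] -> 12 lines: ssmdu syff bpwpz boiv eiu ured hdbe xjv exd djbb pzn aemo
Hunk 2: at line 4 remove [eiu,ured] add [ppqfe,fvooe] -> 12 lines: ssmdu syff bpwpz boiv ppqfe fvooe hdbe xjv exd djbb pzn aemo
Hunk 3: at line 1 remove [syff,bpwpz,boiv] add [hfk,fnlh] -> 11 lines: ssmdu hfk fnlh ppqfe fvooe hdbe xjv exd djbb pzn aemo
Hunk 4: at line 3 remove [fvooe,hdbe,xjv] add [pvoy,xhf,bzm] -> 11 lines: ssmdu hfk fnlh ppqfe pvoy xhf bzm exd djbb pzn aemo

Answer: ssmdu
hfk
fnlh
ppqfe
pvoy
xhf
bzm
exd
djbb
pzn
aemo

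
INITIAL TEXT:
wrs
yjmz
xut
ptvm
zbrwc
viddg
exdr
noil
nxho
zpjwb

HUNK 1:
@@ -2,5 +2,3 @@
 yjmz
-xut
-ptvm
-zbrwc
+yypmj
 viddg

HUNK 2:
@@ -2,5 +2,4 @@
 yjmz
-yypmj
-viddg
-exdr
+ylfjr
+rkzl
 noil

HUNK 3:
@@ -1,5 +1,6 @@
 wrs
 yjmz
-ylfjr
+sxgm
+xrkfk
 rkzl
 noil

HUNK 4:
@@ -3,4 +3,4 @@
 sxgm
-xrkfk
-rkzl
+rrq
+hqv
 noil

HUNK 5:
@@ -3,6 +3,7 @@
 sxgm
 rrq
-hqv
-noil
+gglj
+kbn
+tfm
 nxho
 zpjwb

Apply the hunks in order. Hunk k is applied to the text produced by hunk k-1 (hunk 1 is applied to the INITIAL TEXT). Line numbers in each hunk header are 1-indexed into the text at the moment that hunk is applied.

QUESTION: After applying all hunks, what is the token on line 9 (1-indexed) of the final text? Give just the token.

Answer: zpjwb

Derivation:
Hunk 1: at line 2 remove [xut,ptvm,zbrwc] add [yypmj] -> 8 lines: wrs yjmz yypmj viddg exdr noil nxho zpjwb
Hunk 2: at line 2 remove [yypmj,viddg,exdr] add [ylfjr,rkzl] -> 7 lines: wrs yjmz ylfjr rkzl noil nxho zpjwb
Hunk 3: at line 1 remove [ylfjr] add [sxgm,xrkfk] -> 8 lines: wrs yjmz sxgm xrkfk rkzl noil nxho zpjwb
Hunk 4: at line 3 remove [xrkfk,rkzl] add [rrq,hqv] -> 8 lines: wrs yjmz sxgm rrq hqv noil nxho zpjwb
Hunk 5: at line 3 remove [hqv,noil] add [gglj,kbn,tfm] -> 9 lines: wrs yjmz sxgm rrq gglj kbn tfm nxho zpjwb
Final line 9: zpjwb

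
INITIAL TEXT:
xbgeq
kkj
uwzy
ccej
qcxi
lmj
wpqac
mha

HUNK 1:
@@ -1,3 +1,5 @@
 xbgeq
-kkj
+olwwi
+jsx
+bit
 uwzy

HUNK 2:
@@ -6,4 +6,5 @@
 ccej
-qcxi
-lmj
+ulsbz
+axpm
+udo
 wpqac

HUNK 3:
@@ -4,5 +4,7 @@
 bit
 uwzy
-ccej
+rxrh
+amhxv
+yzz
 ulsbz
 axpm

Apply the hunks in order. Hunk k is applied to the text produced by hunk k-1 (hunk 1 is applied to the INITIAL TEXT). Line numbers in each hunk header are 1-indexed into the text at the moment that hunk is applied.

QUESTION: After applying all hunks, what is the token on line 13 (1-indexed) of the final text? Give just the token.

Hunk 1: at line 1 remove [kkj] add [olwwi,jsx,bit] -> 10 lines: xbgeq olwwi jsx bit uwzy ccej qcxi lmj wpqac mha
Hunk 2: at line 6 remove [qcxi,lmj] add [ulsbz,axpm,udo] -> 11 lines: xbgeq olwwi jsx bit uwzy ccej ulsbz axpm udo wpqac mha
Hunk 3: at line 4 remove [ccej] add [rxrh,amhxv,yzz] -> 13 lines: xbgeq olwwi jsx bit uwzy rxrh amhxv yzz ulsbz axpm udo wpqac mha
Final line 13: mha

Answer: mha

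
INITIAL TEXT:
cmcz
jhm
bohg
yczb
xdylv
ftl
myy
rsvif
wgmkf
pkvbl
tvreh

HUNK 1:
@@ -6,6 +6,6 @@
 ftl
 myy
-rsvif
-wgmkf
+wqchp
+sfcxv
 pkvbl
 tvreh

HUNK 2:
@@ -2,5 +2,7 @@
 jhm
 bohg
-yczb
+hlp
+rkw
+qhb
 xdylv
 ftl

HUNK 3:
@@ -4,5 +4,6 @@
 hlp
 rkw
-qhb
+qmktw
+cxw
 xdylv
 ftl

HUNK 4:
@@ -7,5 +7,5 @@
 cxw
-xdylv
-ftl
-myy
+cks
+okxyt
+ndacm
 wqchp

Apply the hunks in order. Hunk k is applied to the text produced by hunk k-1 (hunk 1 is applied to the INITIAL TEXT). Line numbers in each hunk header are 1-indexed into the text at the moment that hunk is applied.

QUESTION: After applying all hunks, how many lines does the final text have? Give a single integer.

Answer: 14

Derivation:
Hunk 1: at line 6 remove [rsvif,wgmkf] add [wqchp,sfcxv] -> 11 lines: cmcz jhm bohg yczb xdylv ftl myy wqchp sfcxv pkvbl tvreh
Hunk 2: at line 2 remove [yczb] add [hlp,rkw,qhb] -> 13 lines: cmcz jhm bohg hlp rkw qhb xdylv ftl myy wqchp sfcxv pkvbl tvreh
Hunk 3: at line 4 remove [qhb] add [qmktw,cxw] -> 14 lines: cmcz jhm bohg hlp rkw qmktw cxw xdylv ftl myy wqchp sfcxv pkvbl tvreh
Hunk 4: at line 7 remove [xdylv,ftl,myy] add [cks,okxyt,ndacm] -> 14 lines: cmcz jhm bohg hlp rkw qmktw cxw cks okxyt ndacm wqchp sfcxv pkvbl tvreh
Final line count: 14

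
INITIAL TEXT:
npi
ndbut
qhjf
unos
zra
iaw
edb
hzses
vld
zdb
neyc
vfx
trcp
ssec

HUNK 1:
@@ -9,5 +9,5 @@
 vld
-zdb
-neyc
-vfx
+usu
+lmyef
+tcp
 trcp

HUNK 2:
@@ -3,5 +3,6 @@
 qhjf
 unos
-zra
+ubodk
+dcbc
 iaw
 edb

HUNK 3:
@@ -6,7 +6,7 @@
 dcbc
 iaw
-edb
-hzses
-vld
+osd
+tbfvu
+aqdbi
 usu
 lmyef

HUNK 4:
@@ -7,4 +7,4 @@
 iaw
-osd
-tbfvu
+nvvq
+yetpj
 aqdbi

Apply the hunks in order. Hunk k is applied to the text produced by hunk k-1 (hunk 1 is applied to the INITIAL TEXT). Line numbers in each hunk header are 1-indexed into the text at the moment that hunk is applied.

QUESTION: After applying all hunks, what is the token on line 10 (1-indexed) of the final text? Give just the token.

Hunk 1: at line 9 remove [zdb,neyc,vfx] add [usu,lmyef,tcp] -> 14 lines: npi ndbut qhjf unos zra iaw edb hzses vld usu lmyef tcp trcp ssec
Hunk 2: at line 3 remove [zra] add [ubodk,dcbc] -> 15 lines: npi ndbut qhjf unos ubodk dcbc iaw edb hzses vld usu lmyef tcp trcp ssec
Hunk 3: at line 6 remove [edb,hzses,vld] add [osd,tbfvu,aqdbi] -> 15 lines: npi ndbut qhjf unos ubodk dcbc iaw osd tbfvu aqdbi usu lmyef tcp trcp ssec
Hunk 4: at line 7 remove [osd,tbfvu] add [nvvq,yetpj] -> 15 lines: npi ndbut qhjf unos ubodk dcbc iaw nvvq yetpj aqdbi usu lmyef tcp trcp ssec
Final line 10: aqdbi

Answer: aqdbi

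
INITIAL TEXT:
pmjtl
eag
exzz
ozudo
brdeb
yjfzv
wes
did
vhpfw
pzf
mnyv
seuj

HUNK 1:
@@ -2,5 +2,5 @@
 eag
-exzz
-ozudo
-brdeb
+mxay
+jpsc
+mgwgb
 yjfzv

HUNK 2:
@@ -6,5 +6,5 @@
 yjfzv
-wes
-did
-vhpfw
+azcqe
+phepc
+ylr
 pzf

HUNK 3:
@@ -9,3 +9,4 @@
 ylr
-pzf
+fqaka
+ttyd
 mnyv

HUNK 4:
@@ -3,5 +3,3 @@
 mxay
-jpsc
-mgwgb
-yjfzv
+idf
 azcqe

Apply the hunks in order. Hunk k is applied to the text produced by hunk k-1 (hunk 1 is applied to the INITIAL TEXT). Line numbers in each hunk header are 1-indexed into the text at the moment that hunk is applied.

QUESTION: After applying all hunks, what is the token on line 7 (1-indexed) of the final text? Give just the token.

Hunk 1: at line 2 remove [exzz,ozudo,brdeb] add [mxay,jpsc,mgwgb] -> 12 lines: pmjtl eag mxay jpsc mgwgb yjfzv wes did vhpfw pzf mnyv seuj
Hunk 2: at line 6 remove [wes,did,vhpfw] add [azcqe,phepc,ylr] -> 12 lines: pmjtl eag mxay jpsc mgwgb yjfzv azcqe phepc ylr pzf mnyv seuj
Hunk 3: at line 9 remove [pzf] add [fqaka,ttyd] -> 13 lines: pmjtl eag mxay jpsc mgwgb yjfzv azcqe phepc ylr fqaka ttyd mnyv seuj
Hunk 4: at line 3 remove [jpsc,mgwgb,yjfzv] add [idf] -> 11 lines: pmjtl eag mxay idf azcqe phepc ylr fqaka ttyd mnyv seuj
Final line 7: ylr

Answer: ylr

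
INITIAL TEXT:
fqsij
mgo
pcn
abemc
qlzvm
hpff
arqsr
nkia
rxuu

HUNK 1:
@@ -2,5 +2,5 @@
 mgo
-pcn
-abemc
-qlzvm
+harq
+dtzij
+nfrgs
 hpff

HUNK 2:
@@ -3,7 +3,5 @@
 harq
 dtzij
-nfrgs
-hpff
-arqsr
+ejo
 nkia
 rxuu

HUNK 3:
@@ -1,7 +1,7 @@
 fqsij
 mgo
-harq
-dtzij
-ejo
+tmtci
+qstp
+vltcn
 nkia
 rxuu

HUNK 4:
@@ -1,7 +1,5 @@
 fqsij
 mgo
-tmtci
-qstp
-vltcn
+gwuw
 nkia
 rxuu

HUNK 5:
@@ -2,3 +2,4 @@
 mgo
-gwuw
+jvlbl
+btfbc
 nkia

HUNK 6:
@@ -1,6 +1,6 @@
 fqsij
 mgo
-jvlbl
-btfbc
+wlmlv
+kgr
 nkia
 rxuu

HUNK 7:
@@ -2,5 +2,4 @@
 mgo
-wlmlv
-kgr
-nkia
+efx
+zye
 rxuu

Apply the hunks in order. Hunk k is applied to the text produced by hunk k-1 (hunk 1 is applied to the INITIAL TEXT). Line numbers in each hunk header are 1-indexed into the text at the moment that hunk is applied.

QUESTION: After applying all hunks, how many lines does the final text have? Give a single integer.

Answer: 5

Derivation:
Hunk 1: at line 2 remove [pcn,abemc,qlzvm] add [harq,dtzij,nfrgs] -> 9 lines: fqsij mgo harq dtzij nfrgs hpff arqsr nkia rxuu
Hunk 2: at line 3 remove [nfrgs,hpff,arqsr] add [ejo] -> 7 lines: fqsij mgo harq dtzij ejo nkia rxuu
Hunk 3: at line 1 remove [harq,dtzij,ejo] add [tmtci,qstp,vltcn] -> 7 lines: fqsij mgo tmtci qstp vltcn nkia rxuu
Hunk 4: at line 1 remove [tmtci,qstp,vltcn] add [gwuw] -> 5 lines: fqsij mgo gwuw nkia rxuu
Hunk 5: at line 2 remove [gwuw] add [jvlbl,btfbc] -> 6 lines: fqsij mgo jvlbl btfbc nkia rxuu
Hunk 6: at line 1 remove [jvlbl,btfbc] add [wlmlv,kgr] -> 6 lines: fqsij mgo wlmlv kgr nkia rxuu
Hunk 7: at line 2 remove [wlmlv,kgr,nkia] add [efx,zye] -> 5 lines: fqsij mgo efx zye rxuu
Final line count: 5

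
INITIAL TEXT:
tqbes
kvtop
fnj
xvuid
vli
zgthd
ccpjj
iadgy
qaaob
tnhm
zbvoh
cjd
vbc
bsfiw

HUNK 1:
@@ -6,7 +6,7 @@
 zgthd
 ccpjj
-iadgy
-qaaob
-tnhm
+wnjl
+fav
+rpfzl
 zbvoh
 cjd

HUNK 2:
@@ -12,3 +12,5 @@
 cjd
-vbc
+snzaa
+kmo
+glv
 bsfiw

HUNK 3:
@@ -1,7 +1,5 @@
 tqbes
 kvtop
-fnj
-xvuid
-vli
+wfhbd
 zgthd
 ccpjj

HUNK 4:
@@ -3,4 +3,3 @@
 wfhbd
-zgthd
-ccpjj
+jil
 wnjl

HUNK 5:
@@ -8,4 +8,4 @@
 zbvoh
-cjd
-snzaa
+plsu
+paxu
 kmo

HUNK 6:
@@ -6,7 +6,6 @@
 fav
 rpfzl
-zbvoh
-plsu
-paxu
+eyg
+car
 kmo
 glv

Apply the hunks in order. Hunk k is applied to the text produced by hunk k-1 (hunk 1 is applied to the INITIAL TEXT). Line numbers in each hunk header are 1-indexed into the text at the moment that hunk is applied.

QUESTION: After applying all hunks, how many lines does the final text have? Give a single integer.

Answer: 12

Derivation:
Hunk 1: at line 6 remove [iadgy,qaaob,tnhm] add [wnjl,fav,rpfzl] -> 14 lines: tqbes kvtop fnj xvuid vli zgthd ccpjj wnjl fav rpfzl zbvoh cjd vbc bsfiw
Hunk 2: at line 12 remove [vbc] add [snzaa,kmo,glv] -> 16 lines: tqbes kvtop fnj xvuid vli zgthd ccpjj wnjl fav rpfzl zbvoh cjd snzaa kmo glv bsfiw
Hunk 3: at line 1 remove [fnj,xvuid,vli] add [wfhbd] -> 14 lines: tqbes kvtop wfhbd zgthd ccpjj wnjl fav rpfzl zbvoh cjd snzaa kmo glv bsfiw
Hunk 4: at line 3 remove [zgthd,ccpjj] add [jil] -> 13 lines: tqbes kvtop wfhbd jil wnjl fav rpfzl zbvoh cjd snzaa kmo glv bsfiw
Hunk 5: at line 8 remove [cjd,snzaa] add [plsu,paxu] -> 13 lines: tqbes kvtop wfhbd jil wnjl fav rpfzl zbvoh plsu paxu kmo glv bsfiw
Hunk 6: at line 6 remove [zbvoh,plsu,paxu] add [eyg,car] -> 12 lines: tqbes kvtop wfhbd jil wnjl fav rpfzl eyg car kmo glv bsfiw
Final line count: 12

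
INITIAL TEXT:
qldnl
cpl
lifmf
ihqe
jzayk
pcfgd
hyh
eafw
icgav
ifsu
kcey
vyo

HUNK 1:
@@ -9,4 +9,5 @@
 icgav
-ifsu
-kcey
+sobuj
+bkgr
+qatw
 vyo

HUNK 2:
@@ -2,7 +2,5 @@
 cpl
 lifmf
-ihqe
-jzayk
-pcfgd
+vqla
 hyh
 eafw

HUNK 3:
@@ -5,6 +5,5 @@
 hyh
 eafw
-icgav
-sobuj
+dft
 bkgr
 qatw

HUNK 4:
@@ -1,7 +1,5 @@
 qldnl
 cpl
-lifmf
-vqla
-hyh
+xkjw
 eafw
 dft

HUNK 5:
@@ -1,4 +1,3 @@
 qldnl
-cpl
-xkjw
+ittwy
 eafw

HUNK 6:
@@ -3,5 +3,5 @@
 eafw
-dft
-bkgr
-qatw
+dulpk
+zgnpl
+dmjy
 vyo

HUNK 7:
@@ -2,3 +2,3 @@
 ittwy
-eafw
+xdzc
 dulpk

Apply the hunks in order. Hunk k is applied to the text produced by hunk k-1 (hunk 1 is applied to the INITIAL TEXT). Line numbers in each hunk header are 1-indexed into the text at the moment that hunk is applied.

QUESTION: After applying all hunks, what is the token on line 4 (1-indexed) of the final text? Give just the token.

Answer: dulpk

Derivation:
Hunk 1: at line 9 remove [ifsu,kcey] add [sobuj,bkgr,qatw] -> 13 lines: qldnl cpl lifmf ihqe jzayk pcfgd hyh eafw icgav sobuj bkgr qatw vyo
Hunk 2: at line 2 remove [ihqe,jzayk,pcfgd] add [vqla] -> 11 lines: qldnl cpl lifmf vqla hyh eafw icgav sobuj bkgr qatw vyo
Hunk 3: at line 5 remove [icgav,sobuj] add [dft] -> 10 lines: qldnl cpl lifmf vqla hyh eafw dft bkgr qatw vyo
Hunk 4: at line 1 remove [lifmf,vqla,hyh] add [xkjw] -> 8 lines: qldnl cpl xkjw eafw dft bkgr qatw vyo
Hunk 5: at line 1 remove [cpl,xkjw] add [ittwy] -> 7 lines: qldnl ittwy eafw dft bkgr qatw vyo
Hunk 6: at line 3 remove [dft,bkgr,qatw] add [dulpk,zgnpl,dmjy] -> 7 lines: qldnl ittwy eafw dulpk zgnpl dmjy vyo
Hunk 7: at line 2 remove [eafw] add [xdzc] -> 7 lines: qldnl ittwy xdzc dulpk zgnpl dmjy vyo
Final line 4: dulpk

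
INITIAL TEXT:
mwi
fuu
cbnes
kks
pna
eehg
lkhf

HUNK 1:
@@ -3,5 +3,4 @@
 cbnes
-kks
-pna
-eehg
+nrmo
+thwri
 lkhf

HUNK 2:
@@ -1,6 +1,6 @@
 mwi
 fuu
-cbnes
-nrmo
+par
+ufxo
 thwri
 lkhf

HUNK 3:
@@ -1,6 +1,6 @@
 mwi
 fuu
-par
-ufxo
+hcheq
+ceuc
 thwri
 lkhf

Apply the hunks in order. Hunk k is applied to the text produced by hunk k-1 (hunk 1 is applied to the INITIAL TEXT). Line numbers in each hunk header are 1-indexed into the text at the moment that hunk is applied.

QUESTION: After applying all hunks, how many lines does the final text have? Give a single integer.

Answer: 6

Derivation:
Hunk 1: at line 3 remove [kks,pna,eehg] add [nrmo,thwri] -> 6 lines: mwi fuu cbnes nrmo thwri lkhf
Hunk 2: at line 1 remove [cbnes,nrmo] add [par,ufxo] -> 6 lines: mwi fuu par ufxo thwri lkhf
Hunk 3: at line 1 remove [par,ufxo] add [hcheq,ceuc] -> 6 lines: mwi fuu hcheq ceuc thwri lkhf
Final line count: 6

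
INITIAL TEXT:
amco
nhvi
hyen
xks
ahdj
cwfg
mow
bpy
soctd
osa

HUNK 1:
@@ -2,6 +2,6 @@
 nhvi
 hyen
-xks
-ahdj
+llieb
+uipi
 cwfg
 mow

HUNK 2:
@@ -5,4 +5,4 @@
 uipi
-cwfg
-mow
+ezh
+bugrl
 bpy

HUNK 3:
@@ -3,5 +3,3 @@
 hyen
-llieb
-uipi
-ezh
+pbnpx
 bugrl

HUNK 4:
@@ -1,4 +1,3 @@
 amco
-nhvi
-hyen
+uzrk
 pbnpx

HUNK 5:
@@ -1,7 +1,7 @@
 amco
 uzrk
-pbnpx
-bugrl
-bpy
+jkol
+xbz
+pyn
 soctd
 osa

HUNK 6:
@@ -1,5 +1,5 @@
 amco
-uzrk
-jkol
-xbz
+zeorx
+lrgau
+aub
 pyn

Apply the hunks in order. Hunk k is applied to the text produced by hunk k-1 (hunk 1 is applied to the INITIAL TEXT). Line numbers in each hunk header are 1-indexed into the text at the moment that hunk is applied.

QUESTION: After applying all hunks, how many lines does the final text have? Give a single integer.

Hunk 1: at line 2 remove [xks,ahdj] add [llieb,uipi] -> 10 lines: amco nhvi hyen llieb uipi cwfg mow bpy soctd osa
Hunk 2: at line 5 remove [cwfg,mow] add [ezh,bugrl] -> 10 lines: amco nhvi hyen llieb uipi ezh bugrl bpy soctd osa
Hunk 3: at line 3 remove [llieb,uipi,ezh] add [pbnpx] -> 8 lines: amco nhvi hyen pbnpx bugrl bpy soctd osa
Hunk 4: at line 1 remove [nhvi,hyen] add [uzrk] -> 7 lines: amco uzrk pbnpx bugrl bpy soctd osa
Hunk 5: at line 1 remove [pbnpx,bugrl,bpy] add [jkol,xbz,pyn] -> 7 lines: amco uzrk jkol xbz pyn soctd osa
Hunk 6: at line 1 remove [uzrk,jkol,xbz] add [zeorx,lrgau,aub] -> 7 lines: amco zeorx lrgau aub pyn soctd osa
Final line count: 7

Answer: 7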